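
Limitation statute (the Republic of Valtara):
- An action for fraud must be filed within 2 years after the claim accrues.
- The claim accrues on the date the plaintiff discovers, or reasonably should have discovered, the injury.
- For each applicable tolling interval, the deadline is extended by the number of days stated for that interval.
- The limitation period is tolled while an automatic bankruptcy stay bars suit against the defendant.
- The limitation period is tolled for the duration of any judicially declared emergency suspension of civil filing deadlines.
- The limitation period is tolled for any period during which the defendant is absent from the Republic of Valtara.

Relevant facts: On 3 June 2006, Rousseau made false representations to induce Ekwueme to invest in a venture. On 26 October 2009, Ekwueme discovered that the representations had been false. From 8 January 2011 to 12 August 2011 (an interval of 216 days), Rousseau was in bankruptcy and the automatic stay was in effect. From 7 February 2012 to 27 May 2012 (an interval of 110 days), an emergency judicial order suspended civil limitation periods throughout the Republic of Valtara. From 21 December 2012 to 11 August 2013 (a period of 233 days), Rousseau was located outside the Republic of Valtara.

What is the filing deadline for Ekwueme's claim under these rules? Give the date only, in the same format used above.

The claim did not accrue until Ekwueme discovered the injury on 26 October 2009; the 3 June 2006 act date does not start the clock under the stated rule.
2 years from 26 October 2009 is 26 October 2011.
The automatic bankruptcy stay from 8 January 2011 to 12 August 2011 tolled the period for 216 days, extending the deadline to 29 May 2012.
Because the emergency suspension of filing deadlines ran from 7 February 2012 to 27 May 2012, the deadline is extended by 110 days to 16 September 2012.
By the time the defendant's absence from the jurisdiction began on 21 December 2012, the limitation period had already expired on 16 September 2012; that interval cannot revive it.

16 September 2012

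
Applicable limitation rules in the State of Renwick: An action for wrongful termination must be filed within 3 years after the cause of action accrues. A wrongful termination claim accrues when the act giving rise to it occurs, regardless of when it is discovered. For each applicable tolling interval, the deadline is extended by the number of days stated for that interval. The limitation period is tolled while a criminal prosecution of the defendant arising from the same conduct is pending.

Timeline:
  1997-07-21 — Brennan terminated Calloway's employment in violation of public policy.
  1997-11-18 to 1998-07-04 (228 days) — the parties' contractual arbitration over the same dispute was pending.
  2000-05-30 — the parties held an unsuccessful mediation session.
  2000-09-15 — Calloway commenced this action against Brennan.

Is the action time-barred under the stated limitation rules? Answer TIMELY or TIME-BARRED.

TIME-BARRED

The limitation period began to run on 1997-07-21.
3 years from 1997-07-21 is 2000-07-21.
The pending related arbitration from 1997-11-18 to 1998-07-04 does not toll the period, because no stated rule makes a pending arbitration a tolling event.
Nothing else in the chronology tolls or restarts the period.
Calloway filed on 2000-09-15, after the 2000-07-21 deadline, so the action is time-barred.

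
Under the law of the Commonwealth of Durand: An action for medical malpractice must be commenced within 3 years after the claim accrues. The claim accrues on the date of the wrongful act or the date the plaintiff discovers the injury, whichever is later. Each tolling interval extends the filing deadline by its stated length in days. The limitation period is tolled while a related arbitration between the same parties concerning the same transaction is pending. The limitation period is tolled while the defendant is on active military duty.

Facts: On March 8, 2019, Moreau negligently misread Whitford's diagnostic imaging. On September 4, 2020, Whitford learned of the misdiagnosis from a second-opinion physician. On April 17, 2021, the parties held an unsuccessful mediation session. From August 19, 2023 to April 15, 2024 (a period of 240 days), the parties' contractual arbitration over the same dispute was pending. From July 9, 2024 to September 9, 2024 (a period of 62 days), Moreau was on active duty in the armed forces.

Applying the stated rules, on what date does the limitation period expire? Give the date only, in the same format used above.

May 1, 2024

Because discovery on September 4, 2020 post-dates the March 8, 2019 act, accrual under the later-of rule falls on September 4, 2020.
3 years from September 4, 2020 is September 4, 2023.
Because the pending related arbitration ran from August 19, 2023 to April 15, 2024, the deadline is extended by 240 days to May 1, 2024.
By the time the defendant's active military service began on July 9, 2024, the limitation period had already expired on May 1, 2024; that interval cannot revive it.
None of the other events listed affects the running of the period under the stated rules.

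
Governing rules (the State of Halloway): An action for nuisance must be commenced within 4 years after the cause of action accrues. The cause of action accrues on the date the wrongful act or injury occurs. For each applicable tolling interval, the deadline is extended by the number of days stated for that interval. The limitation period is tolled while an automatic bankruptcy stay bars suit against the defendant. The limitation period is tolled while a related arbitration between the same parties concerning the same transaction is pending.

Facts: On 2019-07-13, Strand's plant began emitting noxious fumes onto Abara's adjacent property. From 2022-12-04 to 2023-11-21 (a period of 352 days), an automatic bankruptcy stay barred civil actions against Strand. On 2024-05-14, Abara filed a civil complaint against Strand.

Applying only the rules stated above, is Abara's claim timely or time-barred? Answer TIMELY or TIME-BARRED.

The cause of action accrued on 2019-07-13, the date of the act.
4 years from 2019-07-13 is 2023-07-13.
The period was tolled for 352 days by the automatic bankruptcy stay (2022-12-04 to 2023-11-21), pushing the deadline to 2024-06-29.
The 2024-05-14 filing precedes the 2024-06-29 deadline; the claim is timely.

TIMELY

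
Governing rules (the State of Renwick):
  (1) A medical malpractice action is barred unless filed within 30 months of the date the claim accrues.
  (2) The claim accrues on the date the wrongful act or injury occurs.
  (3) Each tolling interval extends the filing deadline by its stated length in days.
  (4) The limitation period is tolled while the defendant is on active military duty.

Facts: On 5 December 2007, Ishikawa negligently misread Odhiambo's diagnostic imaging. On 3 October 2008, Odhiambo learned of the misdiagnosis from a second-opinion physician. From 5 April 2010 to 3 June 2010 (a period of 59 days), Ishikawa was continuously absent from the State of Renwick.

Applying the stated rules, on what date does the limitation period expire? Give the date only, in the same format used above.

5 June 2010

Accrual is governed by the date of the act, so the period began to run on 5 December 2007; the later discovery on 3 October 2008 is irrelevant under the stated rule.
The untolled deadline — 30 months after 5 December 2007 — is 5 June 2010.
The defendant's absence from the jurisdiction from 5 April 2010 to 3 June 2010 does not toll the period, because no stated rule makes the defendant's absence a tolling event.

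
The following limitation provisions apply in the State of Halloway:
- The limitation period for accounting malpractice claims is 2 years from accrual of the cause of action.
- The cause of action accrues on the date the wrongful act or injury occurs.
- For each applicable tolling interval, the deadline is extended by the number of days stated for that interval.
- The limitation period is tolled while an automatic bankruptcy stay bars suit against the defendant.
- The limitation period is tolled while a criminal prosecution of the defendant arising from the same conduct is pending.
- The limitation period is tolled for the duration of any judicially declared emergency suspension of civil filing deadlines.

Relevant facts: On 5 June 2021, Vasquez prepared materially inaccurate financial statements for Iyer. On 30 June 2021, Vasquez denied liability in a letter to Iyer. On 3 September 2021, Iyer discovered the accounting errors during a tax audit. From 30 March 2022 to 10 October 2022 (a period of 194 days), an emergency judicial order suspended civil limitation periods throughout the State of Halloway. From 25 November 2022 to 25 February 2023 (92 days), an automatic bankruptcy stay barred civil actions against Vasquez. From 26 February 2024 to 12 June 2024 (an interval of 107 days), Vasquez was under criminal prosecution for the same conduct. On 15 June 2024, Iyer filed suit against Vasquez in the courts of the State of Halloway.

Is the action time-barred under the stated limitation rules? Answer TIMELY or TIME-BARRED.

Because the rule ties accrual to occurrence, the claim accrued on 5 June 2021, not on the 3 September 2021 discovery date.
Adding the 2 years base period to 5 June 2021 gives a deadline of 5 June 2023, before any tolling.
The period was tolled for 194 days by the emergency suspension of filing deadlines (30 March 2022 to 10 October 2022), pushing the deadline to 16 December 2023.
Because the automatic bankruptcy stay ran from 25 November 2022 to 25 February 2023, the deadline is extended by 92 days to 17 March 2024.
The period was tolled for 107 days by the pending criminal prosecution (26 February 2024 to 12 June 2024), pushing the deadline to 2 July 2024.
None of the other events listed affects the running of the period under the stated rules.
Filing on 15 June 2024 beat the 2 July 2024 deadline — the action is timely.

TIMELY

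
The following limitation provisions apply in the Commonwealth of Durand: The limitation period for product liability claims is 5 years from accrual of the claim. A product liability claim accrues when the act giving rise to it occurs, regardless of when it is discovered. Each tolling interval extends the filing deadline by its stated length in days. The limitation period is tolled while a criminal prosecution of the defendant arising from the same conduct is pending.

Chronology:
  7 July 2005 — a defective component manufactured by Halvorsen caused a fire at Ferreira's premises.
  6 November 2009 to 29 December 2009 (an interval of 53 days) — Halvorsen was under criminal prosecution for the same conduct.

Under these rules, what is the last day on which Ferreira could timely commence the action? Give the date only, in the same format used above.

29 August 2010

The claim accrued on 7 July 2005, when the wrongful act occurred.
Adding the 5 years base period to 7 July 2005 gives a deadline of 7 July 2010, before any tolling.
The pending criminal prosecution from 6 November 2009 to 29 December 2009 tolled the period for 53 days, extending the deadline to 29 August 2010.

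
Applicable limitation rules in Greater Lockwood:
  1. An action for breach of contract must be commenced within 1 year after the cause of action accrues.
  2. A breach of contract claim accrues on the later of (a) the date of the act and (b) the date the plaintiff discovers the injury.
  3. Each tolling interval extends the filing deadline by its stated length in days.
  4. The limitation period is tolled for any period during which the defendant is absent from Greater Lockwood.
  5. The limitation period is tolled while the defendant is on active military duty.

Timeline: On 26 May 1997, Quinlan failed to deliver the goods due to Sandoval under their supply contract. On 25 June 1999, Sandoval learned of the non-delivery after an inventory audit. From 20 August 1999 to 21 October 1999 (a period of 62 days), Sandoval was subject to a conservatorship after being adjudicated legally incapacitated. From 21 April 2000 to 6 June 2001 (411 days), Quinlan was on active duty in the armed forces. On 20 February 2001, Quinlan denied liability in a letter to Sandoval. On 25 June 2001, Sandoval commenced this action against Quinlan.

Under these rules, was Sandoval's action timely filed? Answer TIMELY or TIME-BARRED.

The claim accrued on 25 June 1999 — the later of the 26 May 1997 act and the 25 June 1999 discovery.
Adding the 1 year base period to 25 June 1999 gives a deadline of 25 June 2000, before any tolling.
The defendant's active military service from 21 April 2000 to 6 June 2001 tolled the period for 411 days, extending the deadline to 10 August 2001.
The plaintiff's legal incapacity from 20 August 1999 to 21 October 1999 does not toll the period, because no stated rule makes the plaintiff's incapacity a tolling event.
Nothing else in the chronology tolls or restarts the period.
Filing on 25 June 2001 beat the 10 August 2001 deadline — the action is timely.

TIMELY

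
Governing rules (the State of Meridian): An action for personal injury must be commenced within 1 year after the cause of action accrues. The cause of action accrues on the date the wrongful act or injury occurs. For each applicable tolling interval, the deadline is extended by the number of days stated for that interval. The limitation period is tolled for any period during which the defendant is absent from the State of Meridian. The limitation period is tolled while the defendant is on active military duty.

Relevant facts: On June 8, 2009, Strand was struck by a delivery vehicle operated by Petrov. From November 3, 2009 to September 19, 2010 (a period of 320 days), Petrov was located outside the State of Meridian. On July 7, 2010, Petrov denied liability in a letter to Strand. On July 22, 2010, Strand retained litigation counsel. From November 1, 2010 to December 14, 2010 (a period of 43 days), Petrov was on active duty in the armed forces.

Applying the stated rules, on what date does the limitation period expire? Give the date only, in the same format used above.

The limitation period began to run on June 8, 2009.
1 year from June 8, 2009 is June 8, 2010.
The period was tolled for 320 days by the defendant's absence from the jurisdiction (November 3, 2009 to September 19, 2010), pushing the deadline to April 24, 2011.
Because the defendant's active military service ran from November 1, 2010 to December 14, 2010, the deadline is extended by 43 days to June 6, 2011.
Nothing else in the chronology tolls or restarts the period.

June 6, 2011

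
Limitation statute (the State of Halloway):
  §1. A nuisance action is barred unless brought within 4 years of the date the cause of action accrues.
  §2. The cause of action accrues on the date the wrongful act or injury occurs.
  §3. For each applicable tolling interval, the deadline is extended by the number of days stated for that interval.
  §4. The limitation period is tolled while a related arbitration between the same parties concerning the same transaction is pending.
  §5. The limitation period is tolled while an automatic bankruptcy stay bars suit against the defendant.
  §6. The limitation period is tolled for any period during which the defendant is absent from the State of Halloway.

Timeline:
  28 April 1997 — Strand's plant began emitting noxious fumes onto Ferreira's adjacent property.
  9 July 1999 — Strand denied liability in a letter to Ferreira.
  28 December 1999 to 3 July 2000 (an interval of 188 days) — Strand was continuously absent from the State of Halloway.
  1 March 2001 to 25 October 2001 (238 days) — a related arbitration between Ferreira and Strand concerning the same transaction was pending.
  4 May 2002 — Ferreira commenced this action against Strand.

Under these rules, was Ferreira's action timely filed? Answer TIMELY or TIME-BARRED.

The cause of action accrued on 28 April 1997, the date of the act.
4 years from 28 April 1997 is 28 April 2001.
The defendant's absence from the jurisdiction from 28 December 1999 to 3 July 2000 tolled the period for 188 days, extending the deadline to 2 November 2001.
The period was tolled for 238 days by the pending related arbitration (1 March 2001 to 25 October 2001), pushing the deadline to 28 June 2002.
None of the other events listed affects the running of the period under the stated rules.
The 4 May 2002 filing precedes the 28 June 2002 deadline; the claim is timely.

TIMELY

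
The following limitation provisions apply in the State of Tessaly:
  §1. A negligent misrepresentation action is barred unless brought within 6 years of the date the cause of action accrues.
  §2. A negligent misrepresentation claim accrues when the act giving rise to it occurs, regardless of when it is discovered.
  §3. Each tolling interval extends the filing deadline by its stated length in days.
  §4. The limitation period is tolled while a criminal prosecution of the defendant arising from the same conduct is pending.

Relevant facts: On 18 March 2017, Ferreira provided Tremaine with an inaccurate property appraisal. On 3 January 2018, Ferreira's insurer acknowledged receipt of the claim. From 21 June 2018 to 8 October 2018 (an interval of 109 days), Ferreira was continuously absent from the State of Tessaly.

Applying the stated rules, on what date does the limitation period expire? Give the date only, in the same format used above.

The limitation period began to run on 18 March 2017.
The untolled deadline — 6 years after 18 March 2017 — is 18 March 2023.
No stated provision tolls the period for the defendant's absence, so the interval from 21 June 2018 to 8 October 2018 has no effect on the deadline.
Nothing else in the chronology tolls or restarts the period.

18 March 2023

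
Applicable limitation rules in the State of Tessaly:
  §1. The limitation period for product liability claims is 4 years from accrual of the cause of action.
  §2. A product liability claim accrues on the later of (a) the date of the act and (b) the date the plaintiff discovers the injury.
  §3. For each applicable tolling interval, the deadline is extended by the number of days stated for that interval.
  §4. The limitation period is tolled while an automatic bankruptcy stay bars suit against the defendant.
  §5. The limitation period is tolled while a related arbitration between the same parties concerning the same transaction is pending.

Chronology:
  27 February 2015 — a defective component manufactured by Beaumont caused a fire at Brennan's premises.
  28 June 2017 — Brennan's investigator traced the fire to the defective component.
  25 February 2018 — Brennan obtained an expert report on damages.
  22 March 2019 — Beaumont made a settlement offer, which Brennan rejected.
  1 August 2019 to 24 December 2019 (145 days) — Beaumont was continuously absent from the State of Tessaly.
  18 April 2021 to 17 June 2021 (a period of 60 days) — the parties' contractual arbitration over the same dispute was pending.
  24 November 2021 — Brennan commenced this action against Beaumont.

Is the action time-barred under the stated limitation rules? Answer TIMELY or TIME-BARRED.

TIME-BARRED

Because discovery on 28 June 2017 post-dates the 27 February 2015 act, accrual under the later-of rule falls on 28 June 2017.
Adding the 4 years base period to 28 June 2017 gives a deadline of 28 June 2021, before any tolling.
The period was tolled for 60 days by the pending related arbitration (18 April 2021 to 17 June 2021), pushing the deadline to 27 August 2021.
The defendant's absence from the jurisdiction from 1 August 2019 to 24 December 2019 does not toll the period, because no stated rule makes the defendant's absence a tolling event.
None of the other events listed affects the running of the period under the stated rules.
Filing on 24 November 2021 missed the 27 August 2021 deadline — the action is time-barred.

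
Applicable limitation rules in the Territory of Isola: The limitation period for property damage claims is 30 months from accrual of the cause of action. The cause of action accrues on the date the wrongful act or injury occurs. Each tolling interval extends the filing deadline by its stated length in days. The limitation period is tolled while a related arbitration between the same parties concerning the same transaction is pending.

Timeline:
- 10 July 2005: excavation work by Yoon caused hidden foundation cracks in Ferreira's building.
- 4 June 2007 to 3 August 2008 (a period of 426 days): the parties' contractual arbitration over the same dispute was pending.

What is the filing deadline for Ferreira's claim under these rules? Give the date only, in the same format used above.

11 March 2009

The cause of action accrued on 10 July 2005, the date of the act.
The untolled deadline — 30 months after 10 July 2005 — is 10 January 2008.
Because the pending related arbitration ran from 4 June 2007 to 3 August 2008, the deadline is extended by 426 days to 11 March 2009.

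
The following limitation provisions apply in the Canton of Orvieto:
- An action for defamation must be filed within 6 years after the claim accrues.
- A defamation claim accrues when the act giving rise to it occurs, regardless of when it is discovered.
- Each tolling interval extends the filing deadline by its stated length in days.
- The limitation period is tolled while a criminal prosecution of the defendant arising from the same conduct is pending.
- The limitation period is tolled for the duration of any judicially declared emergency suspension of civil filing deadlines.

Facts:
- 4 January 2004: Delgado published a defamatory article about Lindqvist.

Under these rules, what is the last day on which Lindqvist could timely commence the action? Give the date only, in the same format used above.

4 January 2010

The limitation period began to run on 4 January 2004.
The untolled deadline — 6 years after 4 January 2004 — is 4 January 2010.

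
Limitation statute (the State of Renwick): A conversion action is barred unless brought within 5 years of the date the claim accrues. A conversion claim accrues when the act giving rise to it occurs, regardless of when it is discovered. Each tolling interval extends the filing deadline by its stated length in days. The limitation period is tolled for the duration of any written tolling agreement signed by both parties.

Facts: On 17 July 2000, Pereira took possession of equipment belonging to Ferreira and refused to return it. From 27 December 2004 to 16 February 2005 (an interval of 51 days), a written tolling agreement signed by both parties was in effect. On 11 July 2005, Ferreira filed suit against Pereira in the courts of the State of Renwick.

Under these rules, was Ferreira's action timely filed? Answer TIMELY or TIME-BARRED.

TIMELY

The limitation period began to run on 17 July 2000.
Adding the 5 years base period to 17 July 2000 gives a deadline of 17 July 2005, before any tolling.
The period was tolled for 51 days by the written tolling agreement (27 December 2004 to 16 February 2005), pushing the deadline to 6 September 2005.
The 11 July 2005 filing precedes the 6 September 2005 deadline; the claim is timely.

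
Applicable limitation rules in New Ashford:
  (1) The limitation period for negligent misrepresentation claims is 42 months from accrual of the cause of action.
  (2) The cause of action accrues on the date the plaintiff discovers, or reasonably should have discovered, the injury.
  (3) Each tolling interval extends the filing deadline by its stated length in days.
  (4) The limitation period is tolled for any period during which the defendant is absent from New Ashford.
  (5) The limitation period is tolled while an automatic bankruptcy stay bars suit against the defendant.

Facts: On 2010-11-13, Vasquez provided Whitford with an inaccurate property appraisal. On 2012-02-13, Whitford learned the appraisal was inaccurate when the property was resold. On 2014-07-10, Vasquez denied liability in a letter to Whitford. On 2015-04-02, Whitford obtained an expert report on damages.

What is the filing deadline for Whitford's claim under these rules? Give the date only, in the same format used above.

Accrual is tied to discovery, so the period began on 2012-02-13 rather than on 2010-11-13 when the act occurred.
Adding the 42 months base period to 2012-02-13 gives a deadline of 2015-08-13, before any tolling.
The other events in the timeline have no effect on the limitation period under the stated rules.

2015-08-13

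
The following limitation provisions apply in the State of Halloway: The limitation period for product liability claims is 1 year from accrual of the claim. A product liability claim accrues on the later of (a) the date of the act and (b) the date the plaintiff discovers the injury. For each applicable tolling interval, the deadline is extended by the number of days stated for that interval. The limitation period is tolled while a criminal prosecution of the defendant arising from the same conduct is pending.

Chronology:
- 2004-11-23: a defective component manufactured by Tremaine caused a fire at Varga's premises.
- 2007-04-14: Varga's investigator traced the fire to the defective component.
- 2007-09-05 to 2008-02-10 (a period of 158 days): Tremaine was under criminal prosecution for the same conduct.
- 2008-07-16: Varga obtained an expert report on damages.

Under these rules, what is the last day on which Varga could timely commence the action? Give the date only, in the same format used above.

2008-09-19

Taking the later of the act (2004-11-23) and discovery (2007-04-14), the claim accrued on 2007-04-14.
The untolled deadline — 1 year after 2007-04-14 — is 2008-04-14.
Because the pending criminal prosecution ran from 2007-09-05 to 2008-02-10, the deadline is extended by 158 days to 2008-09-19.
None of the other events listed affects the running of the period under the stated rules.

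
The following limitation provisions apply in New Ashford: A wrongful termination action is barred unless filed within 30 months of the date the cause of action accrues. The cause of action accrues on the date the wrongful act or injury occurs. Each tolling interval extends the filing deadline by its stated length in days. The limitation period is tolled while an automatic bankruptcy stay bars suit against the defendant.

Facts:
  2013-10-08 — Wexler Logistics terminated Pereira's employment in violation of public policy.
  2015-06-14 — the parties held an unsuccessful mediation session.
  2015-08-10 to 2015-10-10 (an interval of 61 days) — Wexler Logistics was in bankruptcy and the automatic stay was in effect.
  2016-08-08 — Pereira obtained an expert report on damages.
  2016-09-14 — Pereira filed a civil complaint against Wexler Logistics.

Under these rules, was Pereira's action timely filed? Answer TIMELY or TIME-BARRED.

The limitation period began to run on 2013-10-08.
Adding the 30 months base period to 2013-10-08 gives a deadline of 2016-04-08, before any tolling.
The automatic bankruptcy stay from 2015-08-10 to 2015-10-10 tolled the period for 61 days, extending the deadline to 2016-06-08.
None of the other events listed affects the running of the period under the stated rules.
Filing on 2016-09-14 missed the 2016-06-08 deadline — the action is time-barred.

TIME-BARRED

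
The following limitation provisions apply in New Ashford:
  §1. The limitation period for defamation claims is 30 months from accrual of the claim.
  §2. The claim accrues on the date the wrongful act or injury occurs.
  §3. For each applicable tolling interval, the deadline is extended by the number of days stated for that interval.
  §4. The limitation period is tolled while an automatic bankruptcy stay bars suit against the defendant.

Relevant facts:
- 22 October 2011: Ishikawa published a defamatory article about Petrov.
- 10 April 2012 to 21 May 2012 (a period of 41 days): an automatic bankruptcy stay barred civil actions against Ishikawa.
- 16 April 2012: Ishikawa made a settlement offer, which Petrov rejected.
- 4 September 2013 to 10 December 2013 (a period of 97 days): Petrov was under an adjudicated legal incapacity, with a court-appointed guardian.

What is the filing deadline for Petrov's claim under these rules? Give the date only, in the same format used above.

2 June 2014

The claim accrued on 22 October 2011, when the wrongful act occurred.
Adding the 30 months base period to 22 October 2011 gives a deadline of 22 April 2014, before any tolling.
The period was tolled for 41 days by the automatic bankruptcy stay (10 April 2012 to 21 May 2012), pushing the deadline to 2 June 2014.
The plaintiff's legal incapacity from 4 September 2013 to 10 December 2013 does not toll the period, because no stated rule makes the plaintiff's incapacity a tolling event.
The other events in the timeline have no effect on the limitation period under the stated rules.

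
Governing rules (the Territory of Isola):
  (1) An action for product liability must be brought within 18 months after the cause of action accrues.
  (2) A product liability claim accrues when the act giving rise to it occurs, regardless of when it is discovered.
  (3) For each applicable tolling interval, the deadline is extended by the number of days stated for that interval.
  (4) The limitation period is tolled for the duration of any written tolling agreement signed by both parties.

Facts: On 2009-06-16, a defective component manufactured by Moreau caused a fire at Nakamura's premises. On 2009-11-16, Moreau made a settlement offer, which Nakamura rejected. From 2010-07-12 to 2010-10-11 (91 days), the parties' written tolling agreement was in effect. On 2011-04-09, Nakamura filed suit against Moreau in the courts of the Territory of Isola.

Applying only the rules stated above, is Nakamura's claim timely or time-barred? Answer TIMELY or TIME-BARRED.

The cause of action accrued on 2009-06-16, the date of the act.
Adding the 18 months base period to 2009-06-16 gives a deadline of 2010-12-16, before any tolling.
The written tolling agreement from 2010-07-12 to 2010-10-11 tolled the period for 91 days, extending the deadline to 2011-03-17.
Nothing else in the chronology tolls or restarts the period.
Nakamura filed on 2011-04-09, after the 2011-03-17 deadline, so the action is time-barred.

TIME-BARRED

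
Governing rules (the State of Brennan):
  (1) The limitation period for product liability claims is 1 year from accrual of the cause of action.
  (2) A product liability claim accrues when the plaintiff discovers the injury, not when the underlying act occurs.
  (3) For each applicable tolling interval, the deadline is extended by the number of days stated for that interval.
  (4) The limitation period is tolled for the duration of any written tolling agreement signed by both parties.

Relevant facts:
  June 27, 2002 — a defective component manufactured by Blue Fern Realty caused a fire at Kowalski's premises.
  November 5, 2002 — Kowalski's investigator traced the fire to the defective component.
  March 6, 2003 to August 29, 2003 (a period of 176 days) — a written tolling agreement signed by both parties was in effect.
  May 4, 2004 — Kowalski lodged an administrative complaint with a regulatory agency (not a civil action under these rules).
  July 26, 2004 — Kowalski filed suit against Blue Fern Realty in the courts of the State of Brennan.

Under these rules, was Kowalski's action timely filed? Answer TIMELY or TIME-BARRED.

Accrual is tied to discovery, so the period began on November 5, 2002 rather than on June 27, 2002 when the act occurred.
Adding the 1 year base period to November 5, 2002 gives a deadline of November 5, 2003, before any tolling.
The period was tolled for 176 days by the written tolling agreement (March 6, 2003 to August 29, 2003), pushing the deadline to April 29, 2004.
The other events in the timeline have no effect on the limitation period under the stated rules.
Kowalski filed on July 26, 2004, after the April 29, 2004 deadline, so the action is time-barred.

TIME-BARRED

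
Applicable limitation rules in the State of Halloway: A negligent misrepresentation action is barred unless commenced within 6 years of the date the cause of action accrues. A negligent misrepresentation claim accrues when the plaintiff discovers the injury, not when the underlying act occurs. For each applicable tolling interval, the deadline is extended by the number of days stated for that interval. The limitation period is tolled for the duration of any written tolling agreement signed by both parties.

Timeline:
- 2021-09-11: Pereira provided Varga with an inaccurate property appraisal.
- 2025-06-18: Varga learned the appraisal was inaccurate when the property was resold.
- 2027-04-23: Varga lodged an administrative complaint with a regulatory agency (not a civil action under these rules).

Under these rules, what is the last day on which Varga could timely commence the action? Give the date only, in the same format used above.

2031-06-18

The claim did not accrue until Varga discovered the injury on 2025-06-18; the 2021-09-11 act date does not start the clock under the stated rule.
6 years from 2025-06-18 is 2031-06-18.
None of the other events listed affects the running of the period under the stated rules.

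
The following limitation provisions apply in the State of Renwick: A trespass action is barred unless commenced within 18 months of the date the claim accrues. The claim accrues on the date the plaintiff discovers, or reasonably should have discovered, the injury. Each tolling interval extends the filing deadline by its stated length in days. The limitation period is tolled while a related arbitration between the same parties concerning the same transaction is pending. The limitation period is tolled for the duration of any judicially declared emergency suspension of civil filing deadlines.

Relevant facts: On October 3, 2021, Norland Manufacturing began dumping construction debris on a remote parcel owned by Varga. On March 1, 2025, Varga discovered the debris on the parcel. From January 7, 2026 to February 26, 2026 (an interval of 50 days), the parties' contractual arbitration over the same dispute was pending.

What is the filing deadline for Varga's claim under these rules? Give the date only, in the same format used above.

Under the discovery rule, the claim accrued on March 1, 2025, when Varga discovered the injury — not on the October 3, 2021 date of the underlying act.
The untolled deadline — 18 months after March 1, 2025 — is September 1, 2026.
Because the pending related arbitration ran from January 7, 2026 to February 26, 2026, the deadline is extended by 50 days to October 21, 2026.

October 21, 2026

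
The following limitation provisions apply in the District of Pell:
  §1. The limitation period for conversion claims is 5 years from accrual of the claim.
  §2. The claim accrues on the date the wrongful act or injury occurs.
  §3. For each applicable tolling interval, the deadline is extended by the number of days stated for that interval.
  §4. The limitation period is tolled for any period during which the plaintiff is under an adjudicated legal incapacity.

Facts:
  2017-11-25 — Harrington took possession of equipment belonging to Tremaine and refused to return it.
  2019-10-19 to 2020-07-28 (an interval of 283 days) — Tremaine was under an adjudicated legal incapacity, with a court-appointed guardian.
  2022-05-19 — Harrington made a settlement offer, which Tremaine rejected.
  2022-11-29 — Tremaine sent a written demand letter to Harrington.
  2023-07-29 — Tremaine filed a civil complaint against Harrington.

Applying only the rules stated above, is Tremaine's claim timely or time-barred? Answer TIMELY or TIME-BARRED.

TIMELY

The claim accrued on 2017-11-25, when the wrongful act occurred.
5 years from 2017-11-25 is 2022-11-25.
Because the plaintiff's legal incapacity ran from 2019-10-19 to 2020-07-28, the deadline is extended by 283 days to 2023-09-04.
None of the other events listed affects the running of the period under the stated rules.
Filing on 2023-07-29 beat the 2023-09-04 deadline — the action is timely.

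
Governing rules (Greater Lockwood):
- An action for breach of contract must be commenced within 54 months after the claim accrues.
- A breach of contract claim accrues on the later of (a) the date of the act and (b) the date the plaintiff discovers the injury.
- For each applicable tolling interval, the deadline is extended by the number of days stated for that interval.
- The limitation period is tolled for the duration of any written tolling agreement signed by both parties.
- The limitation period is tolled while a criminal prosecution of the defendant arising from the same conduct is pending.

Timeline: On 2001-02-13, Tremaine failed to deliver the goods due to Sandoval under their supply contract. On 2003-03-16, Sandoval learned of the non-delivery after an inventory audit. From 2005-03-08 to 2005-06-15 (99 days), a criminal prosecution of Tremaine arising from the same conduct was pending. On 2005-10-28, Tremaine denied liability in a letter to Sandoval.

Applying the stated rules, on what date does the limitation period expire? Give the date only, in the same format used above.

Because discovery on 2003-03-16 post-dates the 2001-02-13 act, accrual under the later-of rule falls on 2003-03-16.
The untolled deadline — 54 months after 2003-03-16 — is 2007-09-16.
Because the pending criminal prosecution ran from 2005-03-08 to 2005-06-15, the deadline is extended by 99 days to 2007-12-24.
The other events in the timeline have no effect on the limitation period under the stated rules.

2007-12-24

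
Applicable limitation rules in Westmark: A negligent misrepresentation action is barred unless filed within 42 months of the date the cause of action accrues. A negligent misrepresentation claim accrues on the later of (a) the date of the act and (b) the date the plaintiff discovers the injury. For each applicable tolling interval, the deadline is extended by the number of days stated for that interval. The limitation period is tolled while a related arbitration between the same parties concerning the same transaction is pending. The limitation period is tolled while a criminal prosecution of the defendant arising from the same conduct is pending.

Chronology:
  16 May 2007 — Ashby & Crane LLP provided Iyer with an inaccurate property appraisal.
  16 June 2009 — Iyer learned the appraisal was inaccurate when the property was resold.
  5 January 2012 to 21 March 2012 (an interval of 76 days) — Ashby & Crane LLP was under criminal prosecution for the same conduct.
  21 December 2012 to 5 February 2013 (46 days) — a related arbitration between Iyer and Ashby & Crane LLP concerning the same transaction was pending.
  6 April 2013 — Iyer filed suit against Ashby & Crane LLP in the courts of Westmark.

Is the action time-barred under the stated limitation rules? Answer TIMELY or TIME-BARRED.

Because discovery on 16 June 2009 post-dates the 16 May 2007 act, accrual under the later-of rule falls on 16 June 2009.
Adding the 42 months base period to 16 June 2009 gives a deadline of 16 December 2012, before any tolling.
The pending criminal prosecution from 5 January 2012 to 21 March 2012 tolled the period for 76 days, extending the deadline to 2 March 2013.
The period was tolled for 46 days by the pending related arbitration (21 December 2012 to 5 February 2013), pushing the deadline to 17 April 2013.
The 6 April 2013 filing precedes the 17 April 2013 deadline; the claim is timely.

TIMELY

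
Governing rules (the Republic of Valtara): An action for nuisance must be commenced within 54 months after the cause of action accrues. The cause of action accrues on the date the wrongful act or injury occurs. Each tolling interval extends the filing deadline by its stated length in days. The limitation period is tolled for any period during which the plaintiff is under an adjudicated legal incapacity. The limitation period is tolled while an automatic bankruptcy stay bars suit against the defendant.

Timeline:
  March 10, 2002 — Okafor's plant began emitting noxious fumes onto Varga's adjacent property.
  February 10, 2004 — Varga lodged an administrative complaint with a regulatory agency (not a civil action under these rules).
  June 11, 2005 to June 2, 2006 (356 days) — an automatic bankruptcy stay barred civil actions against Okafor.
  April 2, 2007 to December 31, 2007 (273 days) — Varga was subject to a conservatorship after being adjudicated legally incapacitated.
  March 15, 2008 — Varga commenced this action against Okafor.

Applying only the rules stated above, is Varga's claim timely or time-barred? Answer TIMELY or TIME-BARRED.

TIMELY

The limitation period began to run on March 10, 2002.
Adding the 54 months base period to March 10, 2002 gives a deadline of September 10, 2006, before any tolling.
Because the automatic bankruptcy stay ran from June 11, 2005 to June 2, 2006, the deadline is extended by 356 days to September 1, 2007.
The plaintiff's legal incapacity from April 2, 2007 to December 31, 2007 tolled the period for 273 days, extending the deadline to May 31, 2008.
The other events in the timeline have no effect on the limitation period under the stated rules.
Varga filed on March 15, 2008, before the May 31, 2008 deadline, so the action is timely.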